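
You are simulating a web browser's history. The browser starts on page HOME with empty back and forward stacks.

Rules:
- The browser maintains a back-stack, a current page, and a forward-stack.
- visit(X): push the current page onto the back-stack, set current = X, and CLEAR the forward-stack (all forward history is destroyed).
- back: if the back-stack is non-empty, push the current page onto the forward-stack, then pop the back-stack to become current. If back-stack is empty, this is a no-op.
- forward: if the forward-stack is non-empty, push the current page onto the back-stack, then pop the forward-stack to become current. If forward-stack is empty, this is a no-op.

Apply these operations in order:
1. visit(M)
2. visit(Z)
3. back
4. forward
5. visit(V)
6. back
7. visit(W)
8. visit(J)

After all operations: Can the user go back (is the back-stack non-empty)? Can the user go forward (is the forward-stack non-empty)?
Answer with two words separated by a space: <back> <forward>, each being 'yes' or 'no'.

Answer: yes no

Derivation:
After 1 (visit(M)): cur=M back=1 fwd=0
After 2 (visit(Z)): cur=Z back=2 fwd=0
After 3 (back): cur=M back=1 fwd=1
After 4 (forward): cur=Z back=2 fwd=0
After 5 (visit(V)): cur=V back=3 fwd=0
After 6 (back): cur=Z back=2 fwd=1
After 7 (visit(W)): cur=W back=3 fwd=0
After 8 (visit(J)): cur=J back=4 fwd=0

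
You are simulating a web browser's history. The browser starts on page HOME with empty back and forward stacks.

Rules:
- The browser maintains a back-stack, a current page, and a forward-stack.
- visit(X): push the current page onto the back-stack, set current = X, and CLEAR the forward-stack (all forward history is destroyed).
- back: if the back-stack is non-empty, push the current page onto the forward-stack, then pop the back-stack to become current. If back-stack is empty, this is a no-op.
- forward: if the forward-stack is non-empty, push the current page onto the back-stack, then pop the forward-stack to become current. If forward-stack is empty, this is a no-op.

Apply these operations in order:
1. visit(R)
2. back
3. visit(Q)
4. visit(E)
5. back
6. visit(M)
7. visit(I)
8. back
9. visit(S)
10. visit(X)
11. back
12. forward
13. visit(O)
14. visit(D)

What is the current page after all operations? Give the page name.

After 1 (visit(R)): cur=R back=1 fwd=0
After 2 (back): cur=HOME back=0 fwd=1
After 3 (visit(Q)): cur=Q back=1 fwd=0
After 4 (visit(E)): cur=E back=2 fwd=0
After 5 (back): cur=Q back=1 fwd=1
After 6 (visit(M)): cur=M back=2 fwd=0
After 7 (visit(I)): cur=I back=3 fwd=0
After 8 (back): cur=M back=2 fwd=1
After 9 (visit(S)): cur=S back=3 fwd=0
After 10 (visit(X)): cur=X back=4 fwd=0
After 11 (back): cur=S back=3 fwd=1
After 12 (forward): cur=X back=4 fwd=0
After 13 (visit(O)): cur=O back=5 fwd=0
After 14 (visit(D)): cur=D back=6 fwd=0

Answer: D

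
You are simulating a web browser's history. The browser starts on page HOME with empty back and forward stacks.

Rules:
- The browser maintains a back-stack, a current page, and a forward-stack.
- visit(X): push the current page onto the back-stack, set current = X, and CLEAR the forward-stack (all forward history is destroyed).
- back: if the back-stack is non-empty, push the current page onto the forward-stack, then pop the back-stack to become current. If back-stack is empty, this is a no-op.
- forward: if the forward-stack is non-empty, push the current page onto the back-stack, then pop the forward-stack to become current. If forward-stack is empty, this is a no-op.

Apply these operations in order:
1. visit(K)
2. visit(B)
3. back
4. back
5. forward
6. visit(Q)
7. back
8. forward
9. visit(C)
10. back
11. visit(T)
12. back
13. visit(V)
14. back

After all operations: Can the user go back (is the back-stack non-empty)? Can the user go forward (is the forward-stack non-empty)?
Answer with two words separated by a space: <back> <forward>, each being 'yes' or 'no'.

Answer: yes yes

Derivation:
After 1 (visit(K)): cur=K back=1 fwd=0
After 2 (visit(B)): cur=B back=2 fwd=0
After 3 (back): cur=K back=1 fwd=1
After 4 (back): cur=HOME back=0 fwd=2
After 5 (forward): cur=K back=1 fwd=1
After 6 (visit(Q)): cur=Q back=2 fwd=0
After 7 (back): cur=K back=1 fwd=1
After 8 (forward): cur=Q back=2 fwd=0
After 9 (visit(C)): cur=C back=3 fwd=0
After 10 (back): cur=Q back=2 fwd=1
After 11 (visit(T)): cur=T back=3 fwd=0
After 12 (back): cur=Q back=2 fwd=1
After 13 (visit(V)): cur=V back=3 fwd=0
After 14 (back): cur=Q back=2 fwd=1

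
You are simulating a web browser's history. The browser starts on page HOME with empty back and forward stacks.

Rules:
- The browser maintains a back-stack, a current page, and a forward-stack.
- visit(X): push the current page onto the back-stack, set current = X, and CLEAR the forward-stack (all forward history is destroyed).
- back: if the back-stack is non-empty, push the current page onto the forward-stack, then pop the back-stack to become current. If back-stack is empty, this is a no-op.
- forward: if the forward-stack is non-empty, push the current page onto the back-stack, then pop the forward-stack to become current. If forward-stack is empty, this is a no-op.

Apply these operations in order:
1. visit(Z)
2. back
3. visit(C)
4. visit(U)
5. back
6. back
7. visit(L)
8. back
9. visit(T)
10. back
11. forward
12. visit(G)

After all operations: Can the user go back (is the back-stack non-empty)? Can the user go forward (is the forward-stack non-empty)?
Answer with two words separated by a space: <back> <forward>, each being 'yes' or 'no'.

Answer: yes no

Derivation:
After 1 (visit(Z)): cur=Z back=1 fwd=0
After 2 (back): cur=HOME back=0 fwd=1
After 3 (visit(C)): cur=C back=1 fwd=0
After 4 (visit(U)): cur=U back=2 fwd=0
After 5 (back): cur=C back=1 fwd=1
After 6 (back): cur=HOME back=0 fwd=2
After 7 (visit(L)): cur=L back=1 fwd=0
After 8 (back): cur=HOME back=0 fwd=1
After 9 (visit(T)): cur=T back=1 fwd=0
After 10 (back): cur=HOME back=0 fwd=1
After 11 (forward): cur=T back=1 fwd=0
After 12 (visit(G)): cur=G back=2 fwd=0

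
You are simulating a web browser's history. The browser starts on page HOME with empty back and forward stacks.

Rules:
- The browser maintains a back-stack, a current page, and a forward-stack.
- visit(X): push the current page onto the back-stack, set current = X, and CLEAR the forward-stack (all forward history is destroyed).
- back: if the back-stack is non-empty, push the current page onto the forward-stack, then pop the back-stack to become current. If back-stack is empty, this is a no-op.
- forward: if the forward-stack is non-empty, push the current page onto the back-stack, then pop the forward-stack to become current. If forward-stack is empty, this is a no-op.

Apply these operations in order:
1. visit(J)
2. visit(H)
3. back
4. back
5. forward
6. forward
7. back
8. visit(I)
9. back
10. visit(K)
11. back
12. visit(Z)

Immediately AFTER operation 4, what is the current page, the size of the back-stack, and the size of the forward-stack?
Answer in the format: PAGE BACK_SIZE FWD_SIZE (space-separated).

After 1 (visit(J)): cur=J back=1 fwd=0
After 2 (visit(H)): cur=H back=2 fwd=0
After 3 (back): cur=J back=1 fwd=1
After 4 (back): cur=HOME back=0 fwd=2

HOME 0 2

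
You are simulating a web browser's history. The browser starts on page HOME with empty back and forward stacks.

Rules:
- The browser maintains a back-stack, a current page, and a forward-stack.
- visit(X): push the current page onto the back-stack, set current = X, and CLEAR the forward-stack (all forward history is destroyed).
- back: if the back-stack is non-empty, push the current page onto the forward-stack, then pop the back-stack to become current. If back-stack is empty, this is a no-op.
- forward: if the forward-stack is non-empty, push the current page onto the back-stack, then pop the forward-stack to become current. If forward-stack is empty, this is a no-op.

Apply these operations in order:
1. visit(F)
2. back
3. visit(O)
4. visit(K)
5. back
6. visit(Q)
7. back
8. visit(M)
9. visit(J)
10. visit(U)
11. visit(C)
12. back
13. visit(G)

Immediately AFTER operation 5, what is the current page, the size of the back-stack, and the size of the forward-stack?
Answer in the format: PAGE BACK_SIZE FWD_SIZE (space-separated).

After 1 (visit(F)): cur=F back=1 fwd=0
After 2 (back): cur=HOME back=0 fwd=1
After 3 (visit(O)): cur=O back=1 fwd=0
After 4 (visit(K)): cur=K back=2 fwd=0
After 5 (back): cur=O back=1 fwd=1

O 1 1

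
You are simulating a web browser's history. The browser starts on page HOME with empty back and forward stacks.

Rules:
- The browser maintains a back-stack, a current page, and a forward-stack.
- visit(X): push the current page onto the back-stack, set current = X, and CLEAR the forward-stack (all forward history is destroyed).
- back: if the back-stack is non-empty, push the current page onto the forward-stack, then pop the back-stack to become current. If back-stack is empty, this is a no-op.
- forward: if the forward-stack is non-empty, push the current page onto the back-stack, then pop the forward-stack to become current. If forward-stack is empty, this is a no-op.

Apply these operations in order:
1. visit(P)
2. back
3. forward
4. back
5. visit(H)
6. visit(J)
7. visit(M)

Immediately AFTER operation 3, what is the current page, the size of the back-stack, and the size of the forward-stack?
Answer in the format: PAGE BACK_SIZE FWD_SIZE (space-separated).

After 1 (visit(P)): cur=P back=1 fwd=0
After 2 (back): cur=HOME back=0 fwd=1
After 3 (forward): cur=P back=1 fwd=0

P 1 0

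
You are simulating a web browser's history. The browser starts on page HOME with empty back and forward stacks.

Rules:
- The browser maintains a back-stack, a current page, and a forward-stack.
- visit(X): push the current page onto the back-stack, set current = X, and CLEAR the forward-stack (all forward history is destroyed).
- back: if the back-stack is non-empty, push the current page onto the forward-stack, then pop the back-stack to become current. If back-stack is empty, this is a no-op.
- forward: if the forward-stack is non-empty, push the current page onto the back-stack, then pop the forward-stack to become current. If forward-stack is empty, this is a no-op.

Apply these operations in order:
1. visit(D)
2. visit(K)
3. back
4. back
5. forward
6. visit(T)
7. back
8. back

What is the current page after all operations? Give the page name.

Answer: HOME

Derivation:
After 1 (visit(D)): cur=D back=1 fwd=0
After 2 (visit(K)): cur=K back=2 fwd=0
After 3 (back): cur=D back=1 fwd=1
After 4 (back): cur=HOME back=0 fwd=2
After 5 (forward): cur=D back=1 fwd=1
After 6 (visit(T)): cur=T back=2 fwd=0
After 7 (back): cur=D back=1 fwd=1
After 8 (back): cur=HOME back=0 fwd=2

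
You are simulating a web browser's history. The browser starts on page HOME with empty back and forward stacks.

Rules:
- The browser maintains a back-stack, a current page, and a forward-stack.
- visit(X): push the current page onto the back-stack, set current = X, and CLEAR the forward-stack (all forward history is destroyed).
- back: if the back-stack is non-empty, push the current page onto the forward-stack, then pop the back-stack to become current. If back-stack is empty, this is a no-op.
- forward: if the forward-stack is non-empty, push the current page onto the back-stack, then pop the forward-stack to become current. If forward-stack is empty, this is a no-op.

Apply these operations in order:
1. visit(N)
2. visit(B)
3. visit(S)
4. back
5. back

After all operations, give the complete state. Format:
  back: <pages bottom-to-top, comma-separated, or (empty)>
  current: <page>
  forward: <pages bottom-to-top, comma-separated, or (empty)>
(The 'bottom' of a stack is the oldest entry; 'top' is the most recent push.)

Answer: back: HOME
current: N
forward: S,B

Derivation:
After 1 (visit(N)): cur=N back=1 fwd=0
After 2 (visit(B)): cur=B back=2 fwd=0
After 3 (visit(S)): cur=S back=3 fwd=0
After 4 (back): cur=B back=2 fwd=1
After 5 (back): cur=N back=1 fwd=2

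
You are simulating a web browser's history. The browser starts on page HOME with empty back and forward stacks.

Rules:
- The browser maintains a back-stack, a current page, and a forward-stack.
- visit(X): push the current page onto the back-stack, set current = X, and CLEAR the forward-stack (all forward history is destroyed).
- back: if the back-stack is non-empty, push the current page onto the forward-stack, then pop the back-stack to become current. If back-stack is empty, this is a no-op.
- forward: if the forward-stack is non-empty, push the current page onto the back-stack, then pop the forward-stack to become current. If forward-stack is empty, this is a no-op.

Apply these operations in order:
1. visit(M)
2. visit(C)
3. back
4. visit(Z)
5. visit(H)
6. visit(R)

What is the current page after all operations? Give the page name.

After 1 (visit(M)): cur=M back=1 fwd=0
After 2 (visit(C)): cur=C back=2 fwd=0
After 3 (back): cur=M back=1 fwd=1
After 4 (visit(Z)): cur=Z back=2 fwd=0
After 5 (visit(H)): cur=H back=3 fwd=0
After 6 (visit(R)): cur=R back=4 fwd=0

Answer: R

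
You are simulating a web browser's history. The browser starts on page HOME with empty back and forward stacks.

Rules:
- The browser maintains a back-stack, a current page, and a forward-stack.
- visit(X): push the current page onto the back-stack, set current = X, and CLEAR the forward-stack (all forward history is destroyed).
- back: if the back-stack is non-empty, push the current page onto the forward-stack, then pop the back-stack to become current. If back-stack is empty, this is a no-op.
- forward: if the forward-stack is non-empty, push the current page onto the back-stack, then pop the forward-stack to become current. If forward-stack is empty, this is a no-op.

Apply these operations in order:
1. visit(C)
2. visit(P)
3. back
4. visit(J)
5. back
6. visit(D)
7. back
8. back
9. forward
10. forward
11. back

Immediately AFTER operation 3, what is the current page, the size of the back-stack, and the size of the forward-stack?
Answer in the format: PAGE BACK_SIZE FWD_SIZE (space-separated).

After 1 (visit(C)): cur=C back=1 fwd=0
After 2 (visit(P)): cur=P back=2 fwd=0
After 3 (back): cur=C back=1 fwd=1

C 1 1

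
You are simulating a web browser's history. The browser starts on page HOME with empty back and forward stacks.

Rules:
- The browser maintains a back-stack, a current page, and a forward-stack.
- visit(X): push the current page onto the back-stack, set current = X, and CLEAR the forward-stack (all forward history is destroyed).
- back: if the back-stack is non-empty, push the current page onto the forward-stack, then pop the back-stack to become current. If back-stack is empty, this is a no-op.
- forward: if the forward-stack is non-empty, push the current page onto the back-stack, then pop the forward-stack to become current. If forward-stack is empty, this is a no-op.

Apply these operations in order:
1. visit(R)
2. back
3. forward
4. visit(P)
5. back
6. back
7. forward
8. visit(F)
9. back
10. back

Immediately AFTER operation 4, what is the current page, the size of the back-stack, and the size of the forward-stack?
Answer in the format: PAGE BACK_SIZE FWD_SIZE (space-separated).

After 1 (visit(R)): cur=R back=1 fwd=0
After 2 (back): cur=HOME back=0 fwd=1
After 3 (forward): cur=R back=1 fwd=0
After 4 (visit(P)): cur=P back=2 fwd=0

P 2 0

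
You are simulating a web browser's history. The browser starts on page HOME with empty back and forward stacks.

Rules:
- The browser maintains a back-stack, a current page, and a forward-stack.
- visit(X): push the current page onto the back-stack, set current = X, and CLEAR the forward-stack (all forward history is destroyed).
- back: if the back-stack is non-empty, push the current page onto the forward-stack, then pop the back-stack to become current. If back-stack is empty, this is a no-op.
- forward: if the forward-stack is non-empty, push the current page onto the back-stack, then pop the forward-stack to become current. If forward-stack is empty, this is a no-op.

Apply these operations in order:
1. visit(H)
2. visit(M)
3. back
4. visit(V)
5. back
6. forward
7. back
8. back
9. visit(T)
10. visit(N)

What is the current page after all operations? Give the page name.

Answer: N

Derivation:
After 1 (visit(H)): cur=H back=1 fwd=0
After 2 (visit(M)): cur=M back=2 fwd=0
After 3 (back): cur=H back=1 fwd=1
After 4 (visit(V)): cur=V back=2 fwd=0
After 5 (back): cur=H back=1 fwd=1
After 6 (forward): cur=V back=2 fwd=0
After 7 (back): cur=H back=1 fwd=1
After 8 (back): cur=HOME back=0 fwd=2
After 9 (visit(T)): cur=T back=1 fwd=0
After 10 (visit(N)): cur=N back=2 fwd=0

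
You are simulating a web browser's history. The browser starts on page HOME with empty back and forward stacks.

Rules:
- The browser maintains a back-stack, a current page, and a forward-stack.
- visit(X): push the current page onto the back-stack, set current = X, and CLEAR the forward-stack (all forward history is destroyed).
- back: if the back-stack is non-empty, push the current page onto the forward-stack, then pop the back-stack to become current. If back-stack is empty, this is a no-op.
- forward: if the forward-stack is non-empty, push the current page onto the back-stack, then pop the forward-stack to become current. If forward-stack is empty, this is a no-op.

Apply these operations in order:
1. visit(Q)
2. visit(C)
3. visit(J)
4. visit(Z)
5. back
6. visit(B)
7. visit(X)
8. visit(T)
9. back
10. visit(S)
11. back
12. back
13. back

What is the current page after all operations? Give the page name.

Answer: J

Derivation:
After 1 (visit(Q)): cur=Q back=1 fwd=0
After 2 (visit(C)): cur=C back=2 fwd=0
After 3 (visit(J)): cur=J back=3 fwd=0
After 4 (visit(Z)): cur=Z back=4 fwd=0
After 5 (back): cur=J back=3 fwd=1
After 6 (visit(B)): cur=B back=4 fwd=0
After 7 (visit(X)): cur=X back=5 fwd=0
After 8 (visit(T)): cur=T back=6 fwd=0
After 9 (back): cur=X back=5 fwd=1
After 10 (visit(S)): cur=S back=6 fwd=0
After 11 (back): cur=X back=5 fwd=1
After 12 (back): cur=B back=4 fwd=2
After 13 (back): cur=J back=3 fwd=3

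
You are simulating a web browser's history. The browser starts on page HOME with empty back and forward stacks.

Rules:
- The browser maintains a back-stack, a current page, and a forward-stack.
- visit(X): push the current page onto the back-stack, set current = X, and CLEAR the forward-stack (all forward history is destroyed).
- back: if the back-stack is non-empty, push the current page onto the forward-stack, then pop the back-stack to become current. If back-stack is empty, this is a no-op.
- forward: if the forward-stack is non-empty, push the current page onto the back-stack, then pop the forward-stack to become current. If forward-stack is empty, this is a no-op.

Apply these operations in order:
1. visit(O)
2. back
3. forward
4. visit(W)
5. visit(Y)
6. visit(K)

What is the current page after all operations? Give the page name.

After 1 (visit(O)): cur=O back=1 fwd=0
After 2 (back): cur=HOME back=0 fwd=1
After 3 (forward): cur=O back=1 fwd=0
After 4 (visit(W)): cur=W back=2 fwd=0
After 5 (visit(Y)): cur=Y back=3 fwd=0
After 6 (visit(K)): cur=K back=4 fwd=0

Answer: K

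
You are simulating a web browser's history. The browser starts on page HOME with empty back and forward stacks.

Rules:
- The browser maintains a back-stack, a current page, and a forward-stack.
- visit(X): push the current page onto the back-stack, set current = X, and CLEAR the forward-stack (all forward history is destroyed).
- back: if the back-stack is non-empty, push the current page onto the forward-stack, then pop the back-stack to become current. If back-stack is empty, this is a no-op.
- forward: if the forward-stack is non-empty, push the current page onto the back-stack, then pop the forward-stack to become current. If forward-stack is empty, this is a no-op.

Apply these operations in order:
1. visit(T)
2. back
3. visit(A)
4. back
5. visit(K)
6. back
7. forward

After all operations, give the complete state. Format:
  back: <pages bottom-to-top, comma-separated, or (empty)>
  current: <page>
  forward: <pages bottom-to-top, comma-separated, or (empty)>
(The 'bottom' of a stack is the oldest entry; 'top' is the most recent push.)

After 1 (visit(T)): cur=T back=1 fwd=0
After 2 (back): cur=HOME back=0 fwd=1
After 3 (visit(A)): cur=A back=1 fwd=0
After 4 (back): cur=HOME back=0 fwd=1
After 5 (visit(K)): cur=K back=1 fwd=0
After 6 (back): cur=HOME back=0 fwd=1
After 7 (forward): cur=K back=1 fwd=0

Answer: back: HOME
current: K
forward: (empty)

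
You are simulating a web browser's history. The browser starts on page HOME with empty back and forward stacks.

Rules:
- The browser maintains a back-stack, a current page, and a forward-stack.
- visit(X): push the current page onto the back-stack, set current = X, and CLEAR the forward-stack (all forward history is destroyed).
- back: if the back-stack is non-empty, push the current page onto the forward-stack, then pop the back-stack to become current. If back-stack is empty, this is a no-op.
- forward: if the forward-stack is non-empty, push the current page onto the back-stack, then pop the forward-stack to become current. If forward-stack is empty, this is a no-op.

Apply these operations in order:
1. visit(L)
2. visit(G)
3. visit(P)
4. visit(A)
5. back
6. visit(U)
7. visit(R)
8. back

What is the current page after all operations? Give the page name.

After 1 (visit(L)): cur=L back=1 fwd=0
After 2 (visit(G)): cur=G back=2 fwd=0
After 3 (visit(P)): cur=P back=3 fwd=0
After 4 (visit(A)): cur=A back=4 fwd=0
After 5 (back): cur=P back=3 fwd=1
After 6 (visit(U)): cur=U back=4 fwd=0
After 7 (visit(R)): cur=R back=5 fwd=0
After 8 (back): cur=U back=4 fwd=1

Answer: U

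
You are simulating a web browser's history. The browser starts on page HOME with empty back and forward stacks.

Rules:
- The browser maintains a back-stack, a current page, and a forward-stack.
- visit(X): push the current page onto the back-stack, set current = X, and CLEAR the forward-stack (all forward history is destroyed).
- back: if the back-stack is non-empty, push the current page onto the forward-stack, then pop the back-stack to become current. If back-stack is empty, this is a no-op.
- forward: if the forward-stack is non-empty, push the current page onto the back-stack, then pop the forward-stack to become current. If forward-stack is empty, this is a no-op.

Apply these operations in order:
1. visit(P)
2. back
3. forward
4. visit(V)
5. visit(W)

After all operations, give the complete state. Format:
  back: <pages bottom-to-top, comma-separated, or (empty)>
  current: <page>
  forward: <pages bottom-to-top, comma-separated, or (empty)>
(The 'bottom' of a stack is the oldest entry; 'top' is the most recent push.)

After 1 (visit(P)): cur=P back=1 fwd=0
After 2 (back): cur=HOME back=0 fwd=1
After 3 (forward): cur=P back=1 fwd=0
After 4 (visit(V)): cur=V back=2 fwd=0
After 5 (visit(W)): cur=W back=3 fwd=0

Answer: back: HOME,P,V
current: W
forward: (empty)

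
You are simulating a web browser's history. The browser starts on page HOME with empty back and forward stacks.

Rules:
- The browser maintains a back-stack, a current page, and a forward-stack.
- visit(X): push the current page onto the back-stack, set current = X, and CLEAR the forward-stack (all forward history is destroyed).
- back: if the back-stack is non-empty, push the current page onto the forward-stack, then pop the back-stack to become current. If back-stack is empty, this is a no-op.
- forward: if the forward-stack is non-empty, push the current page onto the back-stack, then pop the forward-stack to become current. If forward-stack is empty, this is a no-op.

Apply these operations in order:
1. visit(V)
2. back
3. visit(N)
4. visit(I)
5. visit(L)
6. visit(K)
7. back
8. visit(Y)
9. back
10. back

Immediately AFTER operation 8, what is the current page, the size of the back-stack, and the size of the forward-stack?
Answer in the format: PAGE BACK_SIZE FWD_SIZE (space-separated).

After 1 (visit(V)): cur=V back=1 fwd=0
After 2 (back): cur=HOME back=0 fwd=1
After 3 (visit(N)): cur=N back=1 fwd=0
After 4 (visit(I)): cur=I back=2 fwd=0
After 5 (visit(L)): cur=L back=3 fwd=0
After 6 (visit(K)): cur=K back=4 fwd=0
After 7 (back): cur=L back=3 fwd=1
After 8 (visit(Y)): cur=Y back=4 fwd=0

Y 4 0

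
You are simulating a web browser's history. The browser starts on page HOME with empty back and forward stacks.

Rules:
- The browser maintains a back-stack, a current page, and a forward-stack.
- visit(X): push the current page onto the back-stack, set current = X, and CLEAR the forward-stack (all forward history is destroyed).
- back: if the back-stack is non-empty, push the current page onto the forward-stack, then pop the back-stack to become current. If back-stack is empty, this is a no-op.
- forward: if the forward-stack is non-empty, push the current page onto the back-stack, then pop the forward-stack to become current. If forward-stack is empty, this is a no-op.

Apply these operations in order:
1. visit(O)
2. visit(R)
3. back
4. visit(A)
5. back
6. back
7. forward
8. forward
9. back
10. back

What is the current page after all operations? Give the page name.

Answer: HOME

Derivation:
After 1 (visit(O)): cur=O back=1 fwd=0
After 2 (visit(R)): cur=R back=2 fwd=0
After 3 (back): cur=O back=1 fwd=1
After 4 (visit(A)): cur=A back=2 fwd=0
After 5 (back): cur=O back=1 fwd=1
After 6 (back): cur=HOME back=0 fwd=2
After 7 (forward): cur=O back=1 fwd=1
After 8 (forward): cur=A back=2 fwd=0
After 9 (back): cur=O back=1 fwd=1
After 10 (back): cur=HOME back=0 fwd=2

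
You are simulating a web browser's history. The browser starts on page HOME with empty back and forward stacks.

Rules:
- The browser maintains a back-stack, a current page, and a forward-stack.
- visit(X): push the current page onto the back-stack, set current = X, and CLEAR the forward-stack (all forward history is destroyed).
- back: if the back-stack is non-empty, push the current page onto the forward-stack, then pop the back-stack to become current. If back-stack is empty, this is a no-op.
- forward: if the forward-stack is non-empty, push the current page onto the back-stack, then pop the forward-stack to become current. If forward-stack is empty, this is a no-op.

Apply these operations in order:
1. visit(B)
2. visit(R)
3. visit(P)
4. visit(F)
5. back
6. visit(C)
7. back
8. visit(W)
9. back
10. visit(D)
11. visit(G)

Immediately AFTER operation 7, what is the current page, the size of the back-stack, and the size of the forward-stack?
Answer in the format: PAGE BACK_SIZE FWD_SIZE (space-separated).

After 1 (visit(B)): cur=B back=1 fwd=0
After 2 (visit(R)): cur=R back=2 fwd=0
After 3 (visit(P)): cur=P back=3 fwd=0
After 4 (visit(F)): cur=F back=4 fwd=0
After 5 (back): cur=P back=3 fwd=1
After 6 (visit(C)): cur=C back=4 fwd=0
After 7 (back): cur=P back=3 fwd=1

P 3 1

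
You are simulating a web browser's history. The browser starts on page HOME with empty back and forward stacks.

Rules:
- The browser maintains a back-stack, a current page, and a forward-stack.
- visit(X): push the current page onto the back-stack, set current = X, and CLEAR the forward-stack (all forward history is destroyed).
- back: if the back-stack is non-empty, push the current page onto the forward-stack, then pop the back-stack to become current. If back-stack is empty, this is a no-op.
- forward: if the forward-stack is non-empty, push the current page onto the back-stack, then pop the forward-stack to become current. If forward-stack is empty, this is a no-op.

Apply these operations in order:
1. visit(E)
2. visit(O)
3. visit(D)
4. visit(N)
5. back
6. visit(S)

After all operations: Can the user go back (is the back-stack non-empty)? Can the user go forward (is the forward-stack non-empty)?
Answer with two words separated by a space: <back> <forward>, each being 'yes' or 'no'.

After 1 (visit(E)): cur=E back=1 fwd=0
After 2 (visit(O)): cur=O back=2 fwd=0
After 3 (visit(D)): cur=D back=3 fwd=0
After 4 (visit(N)): cur=N back=4 fwd=0
After 5 (back): cur=D back=3 fwd=1
After 6 (visit(S)): cur=S back=4 fwd=0

Answer: yes no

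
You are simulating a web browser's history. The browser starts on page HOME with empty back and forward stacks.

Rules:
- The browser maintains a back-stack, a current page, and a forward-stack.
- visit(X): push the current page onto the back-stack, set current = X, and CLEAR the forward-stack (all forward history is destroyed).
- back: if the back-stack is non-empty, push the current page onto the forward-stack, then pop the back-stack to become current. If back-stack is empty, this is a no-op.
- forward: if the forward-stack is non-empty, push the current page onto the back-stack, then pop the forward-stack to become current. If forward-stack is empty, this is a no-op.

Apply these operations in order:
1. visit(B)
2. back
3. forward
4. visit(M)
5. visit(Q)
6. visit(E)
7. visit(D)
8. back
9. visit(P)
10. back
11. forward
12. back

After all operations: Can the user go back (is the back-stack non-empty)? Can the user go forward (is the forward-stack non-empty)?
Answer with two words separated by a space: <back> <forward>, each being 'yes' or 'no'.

Answer: yes yes

Derivation:
After 1 (visit(B)): cur=B back=1 fwd=0
After 2 (back): cur=HOME back=0 fwd=1
After 3 (forward): cur=B back=1 fwd=0
After 4 (visit(M)): cur=M back=2 fwd=0
After 5 (visit(Q)): cur=Q back=3 fwd=0
After 6 (visit(E)): cur=E back=4 fwd=0
After 7 (visit(D)): cur=D back=5 fwd=0
After 8 (back): cur=E back=4 fwd=1
After 9 (visit(P)): cur=P back=5 fwd=0
After 10 (back): cur=E back=4 fwd=1
After 11 (forward): cur=P back=5 fwd=0
After 12 (back): cur=E back=4 fwd=1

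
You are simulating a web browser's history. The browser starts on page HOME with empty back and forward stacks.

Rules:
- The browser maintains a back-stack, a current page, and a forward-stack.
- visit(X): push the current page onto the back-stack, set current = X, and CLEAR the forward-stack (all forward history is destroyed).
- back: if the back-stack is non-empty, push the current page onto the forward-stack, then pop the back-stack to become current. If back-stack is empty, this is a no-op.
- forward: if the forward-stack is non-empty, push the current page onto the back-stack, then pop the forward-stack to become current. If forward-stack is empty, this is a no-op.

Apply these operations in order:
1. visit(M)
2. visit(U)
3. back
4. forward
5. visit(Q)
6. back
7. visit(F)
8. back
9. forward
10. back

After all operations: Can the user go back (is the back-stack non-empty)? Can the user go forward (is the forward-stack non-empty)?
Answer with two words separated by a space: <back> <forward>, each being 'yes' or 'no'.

After 1 (visit(M)): cur=M back=1 fwd=0
After 2 (visit(U)): cur=U back=2 fwd=0
After 3 (back): cur=M back=1 fwd=1
After 4 (forward): cur=U back=2 fwd=0
After 5 (visit(Q)): cur=Q back=3 fwd=0
After 6 (back): cur=U back=2 fwd=1
After 7 (visit(F)): cur=F back=3 fwd=0
After 8 (back): cur=U back=2 fwd=1
After 9 (forward): cur=F back=3 fwd=0
After 10 (back): cur=U back=2 fwd=1

Answer: yes yes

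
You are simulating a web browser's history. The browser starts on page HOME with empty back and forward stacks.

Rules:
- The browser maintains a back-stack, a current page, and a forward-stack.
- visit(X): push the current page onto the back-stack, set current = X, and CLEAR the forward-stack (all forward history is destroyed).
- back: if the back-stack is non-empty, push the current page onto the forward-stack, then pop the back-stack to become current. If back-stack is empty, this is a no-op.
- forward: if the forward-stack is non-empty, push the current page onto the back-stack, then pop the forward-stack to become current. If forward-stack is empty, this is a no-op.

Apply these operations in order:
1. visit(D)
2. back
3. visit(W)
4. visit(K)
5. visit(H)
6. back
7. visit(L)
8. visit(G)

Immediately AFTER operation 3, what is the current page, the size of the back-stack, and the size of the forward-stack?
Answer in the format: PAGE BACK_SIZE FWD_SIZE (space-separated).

After 1 (visit(D)): cur=D back=1 fwd=0
After 2 (back): cur=HOME back=0 fwd=1
After 3 (visit(W)): cur=W back=1 fwd=0

W 1 0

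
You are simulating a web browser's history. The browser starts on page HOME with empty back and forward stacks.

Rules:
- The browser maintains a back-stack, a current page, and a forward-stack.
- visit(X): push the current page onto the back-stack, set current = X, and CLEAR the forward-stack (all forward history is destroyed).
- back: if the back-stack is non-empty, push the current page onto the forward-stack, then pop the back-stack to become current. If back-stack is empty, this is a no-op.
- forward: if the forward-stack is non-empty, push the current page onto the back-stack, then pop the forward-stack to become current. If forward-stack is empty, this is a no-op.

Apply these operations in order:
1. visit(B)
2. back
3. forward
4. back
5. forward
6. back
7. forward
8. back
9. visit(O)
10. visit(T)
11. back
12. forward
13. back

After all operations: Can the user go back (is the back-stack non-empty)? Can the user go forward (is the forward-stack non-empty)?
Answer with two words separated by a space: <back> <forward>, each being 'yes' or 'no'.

After 1 (visit(B)): cur=B back=1 fwd=0
After 2 (back): cur=HOME back=0 fwd=1
After 3 (forward): cur=B back=1 fwd=0
After 4 (back): cur=HOME back=0 fwd=1
After 5 (forward): cur=B back=1 fwd=0
After 6 (back): cur=HOME back=0 fwd=1
After 7 (forward): cur=B back=1 fwd=0
After 8 (back): cur=HOME back=0 fwd=1
After 9 (visit(O)): cur=O back=1 fwd=0
After 10 (visit(T)): cur=T back=2 fwd=0
After 11 (back): cur=O back=1 fwd=1
After 12 (forward): cur=T back=2 fwd=0
After 13 (back): cur=O back=1 fwd=1

Answer: yes yes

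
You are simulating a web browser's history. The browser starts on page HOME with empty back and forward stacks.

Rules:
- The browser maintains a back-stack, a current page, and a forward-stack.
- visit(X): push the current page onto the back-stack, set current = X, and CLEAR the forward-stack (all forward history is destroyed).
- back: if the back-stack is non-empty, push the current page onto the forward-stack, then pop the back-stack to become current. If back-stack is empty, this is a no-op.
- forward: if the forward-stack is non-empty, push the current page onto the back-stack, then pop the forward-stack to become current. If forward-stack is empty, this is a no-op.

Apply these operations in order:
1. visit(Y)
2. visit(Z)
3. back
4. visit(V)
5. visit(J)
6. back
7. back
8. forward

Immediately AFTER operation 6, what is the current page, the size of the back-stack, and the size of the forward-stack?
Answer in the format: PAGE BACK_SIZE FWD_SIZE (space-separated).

After 1 (visit(Y)): cur=Y back=1 fwd=0
After 2 (visit(Z)): cur=Z back=2 fwd=0
After 3 (back): cur=Y back=1 fwd=1
After 4 (visit(V)): cur=V back=2 fwd=0
After 5 (visit(J)): cur=J back=3 fwd=0
After 6 (back): cur=V back=2 fwd=1

V 2 1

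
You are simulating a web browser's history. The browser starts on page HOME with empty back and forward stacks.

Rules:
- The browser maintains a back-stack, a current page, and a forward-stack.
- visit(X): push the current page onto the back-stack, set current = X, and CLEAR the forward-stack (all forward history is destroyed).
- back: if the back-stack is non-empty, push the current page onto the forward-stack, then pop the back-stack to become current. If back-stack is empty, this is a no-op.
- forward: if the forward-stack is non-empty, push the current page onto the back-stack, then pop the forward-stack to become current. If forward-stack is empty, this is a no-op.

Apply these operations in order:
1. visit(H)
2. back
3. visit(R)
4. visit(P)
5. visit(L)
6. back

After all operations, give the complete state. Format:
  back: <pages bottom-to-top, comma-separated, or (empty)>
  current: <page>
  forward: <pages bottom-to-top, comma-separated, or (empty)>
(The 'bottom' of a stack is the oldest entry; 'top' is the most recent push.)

After 1 (visit(H)): cur=H back=1 fwd=0
After 2 (back): cur=HOME back=0 fwd=1
After 3 (visit(R)): cur=R back=1 fwd=0
After 4 (visit(P)): cur=P back=2 fwd=0
After 5 (visit(L)): cur=L back=3 fwd=0
After 6 (back): cur=P back=2 fwd=1

Answer: back: HOME,R
current: P
forward: L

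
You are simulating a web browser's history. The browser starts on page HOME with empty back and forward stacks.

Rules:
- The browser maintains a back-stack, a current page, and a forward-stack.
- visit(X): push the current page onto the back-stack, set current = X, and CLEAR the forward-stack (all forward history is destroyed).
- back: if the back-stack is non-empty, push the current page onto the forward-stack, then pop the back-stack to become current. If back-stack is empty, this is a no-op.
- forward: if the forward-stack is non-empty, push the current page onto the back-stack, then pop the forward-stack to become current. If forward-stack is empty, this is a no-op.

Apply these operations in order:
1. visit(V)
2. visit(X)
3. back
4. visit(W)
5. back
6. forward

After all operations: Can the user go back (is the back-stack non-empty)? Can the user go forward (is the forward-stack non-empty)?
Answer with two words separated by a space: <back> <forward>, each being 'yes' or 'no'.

After 1 (visit(V)): cur=V back=1 fwd=0
After 2 (visit(X)): cur=X back=2 fwd=0
After 3 (back): cur=V back=1 fwd=1
After 4 (visit(W)): cur=W back=2 fwd=0
After 5 (back): cur=V back=1 fwd=1
After 6 (forward): cur=W back=2 fwd=0

Answer: yes no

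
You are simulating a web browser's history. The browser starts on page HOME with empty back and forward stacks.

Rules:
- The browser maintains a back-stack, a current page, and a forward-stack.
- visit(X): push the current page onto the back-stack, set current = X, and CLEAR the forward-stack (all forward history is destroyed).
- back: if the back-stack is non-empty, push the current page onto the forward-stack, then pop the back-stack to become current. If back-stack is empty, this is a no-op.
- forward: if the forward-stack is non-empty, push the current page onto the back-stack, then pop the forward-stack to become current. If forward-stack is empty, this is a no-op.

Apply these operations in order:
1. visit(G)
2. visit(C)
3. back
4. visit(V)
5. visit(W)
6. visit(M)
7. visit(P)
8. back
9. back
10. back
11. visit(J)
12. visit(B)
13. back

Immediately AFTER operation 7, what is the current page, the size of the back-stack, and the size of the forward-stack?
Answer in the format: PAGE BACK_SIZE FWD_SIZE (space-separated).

After 1 (visit(G)): cur=G back=1 fwd=0
After 2 (visit(C)): cur=C back=2 fwd=0
After 3 (back): cur=G back=1 fwd=1
After 4 (visit(V)): cur=V back=2 fwd=0
After 5 (visit(W)): cur=W back=3 fwd=0
After 6 (visit(M)): cur=M back=4 fwd=0
After 7 (visit(P)): cur=P back=5 fwd=0

P 5 0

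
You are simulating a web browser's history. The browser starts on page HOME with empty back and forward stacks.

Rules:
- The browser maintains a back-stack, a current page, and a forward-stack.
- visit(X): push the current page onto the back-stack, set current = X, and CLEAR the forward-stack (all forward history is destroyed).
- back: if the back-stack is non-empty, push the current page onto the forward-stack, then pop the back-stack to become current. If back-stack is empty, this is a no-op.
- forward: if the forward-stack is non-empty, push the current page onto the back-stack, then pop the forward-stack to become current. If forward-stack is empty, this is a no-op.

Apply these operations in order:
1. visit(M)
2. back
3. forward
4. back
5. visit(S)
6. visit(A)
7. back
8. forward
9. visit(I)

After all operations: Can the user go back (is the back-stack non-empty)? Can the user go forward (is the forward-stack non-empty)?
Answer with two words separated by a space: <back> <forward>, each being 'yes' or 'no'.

After 1 (visit(M)): cur=M back=1 fwd=0
After 2 (back): cur=HOME back=0 fwd=1
After 3 (forward): cur=M back=1 fwd=0
After 4 (back): cur=HOME back=0 fwd=1
After 5 (visit(S)): cur=S back=1 fwd=0
After 6 (visit(A)): cur=A back=2 fwd=0
After 7 (back): cur=S back=1 fwd=1
After 8 (forward): cur=A back=2 fwd=0
After 9 (visit(I)): cur=I back=3 fwd=0

Answer: yes no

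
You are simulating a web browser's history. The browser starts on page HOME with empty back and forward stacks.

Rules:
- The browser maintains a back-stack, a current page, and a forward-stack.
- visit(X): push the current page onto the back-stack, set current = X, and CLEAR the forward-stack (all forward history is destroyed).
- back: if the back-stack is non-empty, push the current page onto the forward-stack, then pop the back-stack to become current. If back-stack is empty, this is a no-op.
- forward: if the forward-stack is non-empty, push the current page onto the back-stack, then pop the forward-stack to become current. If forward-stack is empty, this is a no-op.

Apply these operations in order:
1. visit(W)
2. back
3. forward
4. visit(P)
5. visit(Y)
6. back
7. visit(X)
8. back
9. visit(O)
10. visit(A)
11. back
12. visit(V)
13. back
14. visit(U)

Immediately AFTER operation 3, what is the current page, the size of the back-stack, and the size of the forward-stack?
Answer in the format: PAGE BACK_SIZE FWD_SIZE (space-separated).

After 1 (visit(W)): cur=W back=1 fwd=0
After 2 (back): cur=HOME back=0 fwd=1
After 3 (forward): cur=W back=1 fwd=0

W 1 0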